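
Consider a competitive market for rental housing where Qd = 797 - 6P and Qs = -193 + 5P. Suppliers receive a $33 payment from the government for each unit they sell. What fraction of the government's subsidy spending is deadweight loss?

Pre-subsidy: 797 - 6P = -193 + 5P gives P* = 90, Q* = 257.
With the subsidy, sellers receive Ps = Pb + 33 for each unit, where Pb is the price buyers pay.
Supply in terms of Pb becomes Qs = -193 + 5(Pb + 33) = -28 + 5Pb. Setting this equal to demand: 797 - 6Pb = -28 + 5Pb, so Pb = 75.
Sellers receive Ps = 75 + 33 = 108; Q' = 797 − 6·75 = 347.
ΔCS = ½(257 + 347)(90 − 75) = 4530; ΔPS = ½(257 + 347)(108 − 90) = 5436.
Government spending = 33 × 347 = 11451.
DWL = ½ × 33 × (347 − 257) = 1485; fraction = 1485 / 11451 = 45/347.

DWL / government spending = 45/347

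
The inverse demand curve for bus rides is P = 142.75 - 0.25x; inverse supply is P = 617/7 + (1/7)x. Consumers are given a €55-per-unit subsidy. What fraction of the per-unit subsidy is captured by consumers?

Consumer share = 7/11

Pre-subsidy: 142.75 - 0.25x = 617/7 + (1/7)x gives x* = 139 and P* = 108.
With the rebate, buyers effectively pay Pb = Ps − 55, where Ps is the price sellers receive.
On the curves, Pb = 142.75 - 0.25x and Ps = 617/7 + (1/7)x; the wedge Ps − Pb = 55 gives 617/7 + (1/7)x − (142.75 - 0.25x) = 55, so x' = 279.
Then Pb = 142.75 − 0.25·279 = 73 and Ps = 617/7 + (1/7)·279 = 128.
Buyers' price falls by P* − Pb = 108 − 73 = 35; sellers' price rises by Ps − P* = 128 − 108 = 20.
So consumers capture 35/55 = 7/11 of each unit of subsidy.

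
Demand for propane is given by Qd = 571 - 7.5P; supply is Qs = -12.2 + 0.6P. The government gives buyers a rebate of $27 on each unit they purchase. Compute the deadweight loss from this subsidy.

Pre-subsidy: 571 - 7.5P = -12.2 + 0.6P gives P* = 72, Q* = 31.
With the rebate, buyers effectively pay Pb = Ps − 27, where Ps is the price sellers receive.
Demand in terms of Ps becomes Qd = 571 − 7.5(Ps − 27) = 773.5 - 7.5Ps. Setting this equal to supply: 773.5 - 7.5Ps = -12.2 + 0.6Ps, so Ps = 97.
Buyers pay Pb = 97 − 27 = 70; Q' = -12.2 + 0.6·97 = 46.
The subsidy expands output by 46 − 31 = 15 past the efficient level; on those units the gap between marginal cost and willingness to pay runs from 0 up to 27.
DWL = ½ × 27 × 15 = 202.5.

Deadweight loss = $202.5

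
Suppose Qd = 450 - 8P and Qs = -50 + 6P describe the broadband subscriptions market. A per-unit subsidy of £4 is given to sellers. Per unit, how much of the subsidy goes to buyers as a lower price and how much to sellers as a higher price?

Buyers gain 12/7 per unit; sellers gain 16/7 per unit

Pre-subsidy: 450 - 8P = -50 + 6P gives P* = 250/7, Q* = 1150/7.
With the subsidy, sellers receive Ps = Pb + 4 for each unit, where Pb is the price buyers pay.
Supply in terms of Pb becomes Qs = -50 + 6(Pb + 4) = -26 + 6Pb. Setting this equal to demand: 450 - 8Pb = -26 + 6Pb, so Pb = 34.
Sellers receive Ps = 34 + 4 = 38; Q' = 450 − 8·34 = 178.
Buyers' price falls by P* − Pb = 250/7 − 34 = 12/7; sellers' price rises by Ps − P* = 38 − 250/7 = 16/7.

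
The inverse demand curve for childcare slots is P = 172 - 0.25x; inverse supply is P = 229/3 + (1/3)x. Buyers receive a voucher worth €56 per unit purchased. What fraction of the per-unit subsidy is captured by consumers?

Pre-subsidy: 172 - 0.25x = 229/3 + (1/3)x gives x* = 164 and P* = 131.
With the rebate, buyers effectively pay Pb = Ps − 56, where Ps is the price sellers receive.
On the curves, Pb = 172 - 0.25x and Ps = 229/3 + (1/3)x; the wedge Ps − Pb = 56 gives 229/3 + (1/3)x − (172 - 0.25x) = 56, so x' = 260.
Then Pb = 172 − 0.25·260 = 107 and Ps = 229/3 + (1/3)·260 = 163.
Buyers' price falls by P* − Pb = 131 − 107 = 24; sellers' price rises by Ps − P* = 163 − 131 = 32.
So consumers capture 24/56 = 3/7 of each unit of subsidy.

Consumer share = 3/7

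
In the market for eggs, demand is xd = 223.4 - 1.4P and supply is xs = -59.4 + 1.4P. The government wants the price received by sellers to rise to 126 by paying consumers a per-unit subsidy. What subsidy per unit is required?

At a seller price of 126, quantity supplied is -59.4 + 1.4·126 = 117.
Buyers absorb 117 only when they pay Pb with 223.4 − 1.4·Pb = 117, i.e. Pb = 76.
s = Ps − Pb = 126 − 76 = 50.

Required subsidy s = 50 per unit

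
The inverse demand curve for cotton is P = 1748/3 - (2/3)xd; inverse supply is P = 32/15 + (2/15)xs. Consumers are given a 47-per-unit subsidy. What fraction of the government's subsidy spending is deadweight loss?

DWL / government spending = 705/18826

Pre-subsidy: 1748/3 - (2/3)x = 32/15 + (2/15)x gives x* = 2177/3 and P* = 890/9.
With the rebate, buyers effectively pay Pb = Ps − 47, where Ps is the price sellers receive.
On the curves, Pb = 1748/3 - (2/3)x and Ps = 32/15 + (2/15)x; the wedge Ps − Pb = 47 gives 32/15 + (2/15)x − (1748/3 - (2/3)x) = 47, so x' = 9413/12.
Then Pb = 1748/3 − (2/3)·(9413/12) = 1075/18 and Ps = 32/15 + (2/15)·(9413/12) = 1921/18.
ΔCS = ½(2177/3 + 9413/12)(890/9 − 1075/18) = 4258435/144; ΔPS = ½(2177/3 + 9413/12)(1921/18 − 890/9) = 851687/144.
Government spending = 47 × 9413/12 = 442411/12.
DWL = ½ × 47 × (9413/12 − 2177/3) = 1380.625; fraction = 1380.625 / (442411/12) = 705/18826.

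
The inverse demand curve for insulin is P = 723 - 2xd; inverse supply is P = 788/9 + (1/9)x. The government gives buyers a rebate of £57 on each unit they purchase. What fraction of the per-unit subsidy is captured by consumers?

Consumer share = 18/19

Pre-subsidy: 723 - 2x = 788/9 + (1/9)x gives x* = 301 and P* = 121.
With the rebate, buyers effectively pay Pb = Ps − 57, where Ps is the price sellers receive.
On the curves, Pb = 723 - 2x and Ps = 788/9 + (1/9)x; the wedge Ps − Pb = 57 gives 788/9 + (1/9)x − (723 - 2x) = 57, so x' = 328.
Then Pb = 723 − 2·328 = 67 and Ps = 788/9 + (1/9)·328 = 124.
Buyers' price falls by P* − Pb = 121 − 67 = 54; sellers' price rises by Ps − P* = 124 − 121 = 3.
So consumers capture 54/57 = 18/19 of each unit of subsidy.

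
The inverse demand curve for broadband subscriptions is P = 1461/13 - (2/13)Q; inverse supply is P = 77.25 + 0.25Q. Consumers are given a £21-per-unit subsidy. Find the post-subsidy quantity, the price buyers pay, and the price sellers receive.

Pre-subsidy: 1461/13 - (2/13)Q = 77.25 + 0.25Q gives Q* = 87 and P* = 99.
With the rebate, buyers effectively pay Pb = Ps − 21, where Ps is the price sellers receive.
On the curves, Pb = 1461/13 - (2/13)Q and Ps = 77.25 + 0.25Q; the wedge Ps − Pb = 21 gives 77.25 + 0.25Q − (1461/13 - (2/13)Q) = 21, so Q' = 139.
Then Pb = 1461/13 − (2/13)·139 = 91 and Ps = 77.25 + 0.25·139 = 112.

Q' = 139; buyers pay £91; sellers receive £112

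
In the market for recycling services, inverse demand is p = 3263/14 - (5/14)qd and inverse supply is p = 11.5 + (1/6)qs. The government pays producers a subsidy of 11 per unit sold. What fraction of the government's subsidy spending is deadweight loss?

Pre-subsidy: 3263/14 - (5/14)q = 11.5 + (1/6)q gives q* = 423 and p* = 82.
With the subsidy, sellers receive ps = pb + 11 for each unit, where pb is the price buyers pay.
On the curves, pb = 3263/14 - (5/14)q and ps = 11.5 + (1/6)q; the wedge ps − pb = 11 gives 11.5 + (1/6)q − (3263/14 - (5/14)q) = 11, so q' = 444.
Then pb = 3263/14 − (5/14)·444 = 74.5 and ps = 11.5 + (1/6)·444 = 85.5.
ΔCS = ½(423 + 444)(82 − 74.5) = 3251.25; ΔPS = ½(423 + 444)(85.5 − 82) = 1517.25.
Government spending = 11 × 444 = 4884.
DWL = ½ × 11 × (444 − 423) = 115.5; fraction = 115.5 / 4884 = 7/296.

DWL / government spending = 7/296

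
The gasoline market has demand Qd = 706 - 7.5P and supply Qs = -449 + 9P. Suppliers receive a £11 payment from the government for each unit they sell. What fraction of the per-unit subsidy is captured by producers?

Pre-subsidy: 706 - 7.5P = -449 + 9P gives P* = 70, Q* = 181.
With the subsidy, sellers receive Ps = Pb + 11 for each unit, where Pb is the price buyers pay.
Supply in terms of Pb becomes Qs = -449 + 9(Pb + 11) = -350 + 9Pb. Setting this equal to demand: 706 - 7.5Pb = -350 + 9Pb, so Pb = 64.
Sellers receive Ps = 64 + 11 = 75; Q' = 706 − 7.5·64 = 226.
Buyers' price falls by P* − Pb = 70 − 64 = 6; sellers' price rises by Ps − P* = 75 − 70 = 5.
So producers capture 5/11 = 5/11 of each unit of subsidy.

Producer share = 5/11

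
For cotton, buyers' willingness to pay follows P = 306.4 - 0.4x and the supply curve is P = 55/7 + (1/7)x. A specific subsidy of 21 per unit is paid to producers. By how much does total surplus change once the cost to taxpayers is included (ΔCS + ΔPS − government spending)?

Net change in total surplus = -15435/38

Pre-subsidy: 306.4 - 0.4x = 55/7 + (1/7)x gives x* = 10449/19 and P* = 1642/19.
With the subsidy, sellers receive Ps = Pb + 21 for each unit, where Pb is the price buyers pay.
On the curves, Pb = 306.4 - 0.4x and Ps = 55/7 + (1/7)x; the wedge Ps − Pb = 21 gives 55/7 + (1/7)x − (306.4 - 0.4x) = 21, so x' = 11184/19.
Then Pb = 306.4 − 0.4·(11184/19) = 1348/19 and Ps = 55/7 + (1/7)·(11184/19) = 1747/19.
ΔCS = ½(10449/19 + 11184/19)(1642/19 − 1348/19) = 3180051/361; ΔPS = ½(10449/19 + 11184/19)(1747/19 − 1642/19) = 2271465/722.
Government spending = 21 × 11184/19 = 234864/19.
Net change = 3180051/361 + 2271465/722 − 234864/19 = -15435/38. The loss equals the DWL triangle ½·21·735/19.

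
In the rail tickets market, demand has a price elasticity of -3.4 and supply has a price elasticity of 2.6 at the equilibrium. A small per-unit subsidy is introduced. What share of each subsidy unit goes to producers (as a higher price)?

For a small subsidy around the equilibrium, the benefit split depends on the relative slopes, which at a point are proportional to the elasticities.
Buyer share = εs/(εs + |εd|) = 2.6/(2.6 + 3.4) = 13/30; seller share = |εd|/(εs + |εd|) = 17/30.
So producers capture 17/30 of the subsidy.

Producer share = 17/30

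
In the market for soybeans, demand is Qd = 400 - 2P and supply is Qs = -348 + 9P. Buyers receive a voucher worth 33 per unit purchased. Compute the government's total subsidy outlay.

Government cost = 10494

Pre-subsidy: 400 - 2P = -348 + 9P gives P* = 68, Q* = 264.
With the rebate, buyers effectively pay Pb = Ps − 33, where Ps is the price sellers receive.
Demand in terms of Ps becomes Qd = 400 − 2(Ps − 33) = 466 - 2Ps. Setting this equal to supply: 466 - 2Ps = -348 + 9Ps, so Ps = 74.
Buyers pay Pb = 74 − 33 = 41; Q' = -348 + 9·74 = 318.
Government outlay = subsidy × quantity = 33 × 318 = 10494.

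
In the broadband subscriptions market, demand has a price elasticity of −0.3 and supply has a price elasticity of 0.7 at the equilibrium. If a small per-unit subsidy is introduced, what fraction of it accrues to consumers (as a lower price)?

Consumer share = 0.7

For a small subsidy around the equilibrium, the benefit split depends on the relative slopes, which at a point are proportional to the elasticities.
Buyer share = εs/(εs + |εd|) = 0.7/(0.7 + 0.3) = 0.7; seller share = |εd|/(εs + |εd|) = 0.3.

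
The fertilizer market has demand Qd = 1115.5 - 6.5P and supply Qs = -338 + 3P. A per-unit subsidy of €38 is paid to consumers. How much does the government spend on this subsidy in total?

Government cost = €7562

Pre-subsidy: 1115.5 - 6.5P = -338 + 3P gives P* = 153, Q* = 121.
With the rebate, buyers effectively pay Pb = Ps − 38, where Ps is the price sellers receive.
Demand in terms of Ps becomes Qd = 1115.5 − 6.5(Ps − 38) = 1362.5 - 6.5Ps. Setting this equal to supply: 1362.5 - 6.5Ps = -338 + 3Ps, so Ps = 179.
Buyers pay Pb = 179 − 38 = 141; Q' = -338 + 3·179 = 199.
Government outlay = subsidy × quantity = 38 × 199 = 7562.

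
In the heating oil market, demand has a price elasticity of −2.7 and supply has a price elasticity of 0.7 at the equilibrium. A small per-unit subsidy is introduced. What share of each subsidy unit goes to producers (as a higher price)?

Producer share = 27/34

For a small subsidy around the equilibrium, the benefit split depends on the relative slopes, which at a point are proportional to the elasticities.
Buyer share = εs/(εs + |εd|) = 0.7/(0.7 + 2.7) = 7/34; seller share = |εd|/(εs + |εd|) = 27/34.
So producers capture 27/34 of the subsidy.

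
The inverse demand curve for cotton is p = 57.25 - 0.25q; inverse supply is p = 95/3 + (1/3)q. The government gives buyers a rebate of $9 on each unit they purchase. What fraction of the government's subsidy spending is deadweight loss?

Pre-subsidy: 57.25 - 0.25q = 95/3 + (1/3)q gives q* = 307/7 and p* = 324/7.
With the rebate, buyers effectively pay pb = ps − 9, where ps is the price sellers receive.
On the curves, pb = 57.25 - 0.25q and ps = 95/3 + (1/3)q; the wedge ps − pb = 9 gives 95/3 + (1/3)q − (57.25 - 0.25q) = 9, so q' = 415/7.
Then pb = 57.25 − 0.25·(415/7) = 297/7 and ps = 95/3 + (1/3)·(415/7) = 360/7.
ΔCS = ½(307/7 + 415/7)(324/7 − 297/7) = 9747/49; ΔPS = ½(307/7 + 415/7)(360/7 − 324/7) = 12996/49.
Government spending = 9 × 415/7 = 3735/7.
DWL = ½ × 9 × (415/7 − 307/7) = 486/7; fraction = (486/7) / (3735/7) = 54/415.

DWL / government spending = 54/415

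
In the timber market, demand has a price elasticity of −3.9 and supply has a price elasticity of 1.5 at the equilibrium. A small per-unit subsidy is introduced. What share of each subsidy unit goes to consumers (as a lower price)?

Consumer share = 5/18

For a small subsidy around the equilibrium, the benefit split depends on the relative slopes, which at a point are proportional to the elasticities.
Buyer share = εs/(εs + |εd|) = 1.5/(1.5 + 3.9) = 5/18; seller share = |εd|/(εs + |εd|) = 13/18.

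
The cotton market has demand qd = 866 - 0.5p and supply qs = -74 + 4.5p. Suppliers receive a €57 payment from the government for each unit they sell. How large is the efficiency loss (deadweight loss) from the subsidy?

Deadweight loss = €731.025

Pre-subsidy: 866 - 0.5p = -74 + 4.5p gives p* = 188, q* = 772.
With the subsidy, sellers receive ps = pb + 57 for each unit, where pb is the price buyers pay.
Supply in terms of pb becomes qs = -74 + 4.5(pb + 57) = 182.5 + 4.5pb. Setting this equal to demand: 866 - 0.5pb = 182.5 + 4.5pb, so pb = 136.7.
Sellers receive ps = 136.7 + 57 = 193.7; q' = 866 − 0.5·136.7 = 797.65.
The subsidy expands output by 797.65 − 772 = 25.65 past the efficient level; on those units the gap between marginal cost and willingness to pay runs from 0 up to 57.
DWL = ½ × 57 × 25.65 = 731.025.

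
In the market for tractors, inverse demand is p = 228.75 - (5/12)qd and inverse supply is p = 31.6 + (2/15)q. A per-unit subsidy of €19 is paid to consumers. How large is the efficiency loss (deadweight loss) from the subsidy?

Deadweight loss = 3610/11

Pre-subsidy: 228.75 - (5/12)q = 31.6 + (2/15)q gives q* = 3943/11 and p* = 2620/33.
With the rebate, buyers effectively pay pb = ps − 19, where ps is the price sellers receive.
On the curves, pb = 228.75 - (5/12)q and ps = 31.6 + (2/15)q; the wedge ps − pb = 19 gives 31.6 + (2/15)q − (228.75 - (5/12)q) = 19, so q' = 393.
Then pb = 228.75 − (5/12)·393 = 65 and ps = 31.6 + (2/15)·393 = 84.
The subsidy expands output by 393 − 3943/11 = 380/11 past the efficient level; on those units the gap between marginal cost and willingness to pay runs from 0 up to 19.
DWL = ½ × 19 × 380/11 = 3610/11.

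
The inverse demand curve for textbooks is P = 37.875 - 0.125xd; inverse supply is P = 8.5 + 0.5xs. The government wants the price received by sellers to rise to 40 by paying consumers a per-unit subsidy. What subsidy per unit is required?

Required subsidy s = 10 per unit

At a seller price of 40, quantity supplied is -17 + 2·40 = 63.
Buyers absorb 63 only when they pay Pb = 37.875 − 0.125·63 = 30.
s = Ps − Pb = 40 − 30 = 10.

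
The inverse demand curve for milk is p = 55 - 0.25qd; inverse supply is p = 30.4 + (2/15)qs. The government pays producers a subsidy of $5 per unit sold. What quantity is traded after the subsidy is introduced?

q' = 1776/23

Pre-subsidy: 55 - 0.25q = 30.4 + (2/15)q gives q* = 1476/23 and p* = 896/23.
With the subsidy, sellers receive ps = pb + 5 for each unit, where pb is the price buyers pay.
On the curves, pb = 55 - 0.25q and ps = 30.4 + (2/15)q; the wedge ps − pb = 5 gives 30.4 + (2/15)q − (55 - 0.25q) = 5, so q' = 1776/23.
Then pb = 55 − 0.25·(1776/23) = 821/23 and ps = 30.4 + (2/15)·(1776/23) = 936/23.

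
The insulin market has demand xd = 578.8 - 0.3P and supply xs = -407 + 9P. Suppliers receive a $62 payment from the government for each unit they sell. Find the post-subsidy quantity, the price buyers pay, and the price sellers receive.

x' = 565; buyers pay $46; sellers receive $108

Pre-subsidy: 578.8 - 0.3P = -407 + 9P gives P* = 106, x* = 547.
With the subsidy, sellers receive Ps = Pb + 62 for each unit, where Pb is the price buyers pay.
Supply in terms of Pb becomes xs = -407 + 9(Pb + 62) = 151 + 9Pb. Setting this equal to demand: 578.8 - 0.3Pb = 151 + 9Pb, so Pb = 46.
Sellers receive Ps = 46 + 62 = 108; x' = 578.8 − 0.3·46 = 565.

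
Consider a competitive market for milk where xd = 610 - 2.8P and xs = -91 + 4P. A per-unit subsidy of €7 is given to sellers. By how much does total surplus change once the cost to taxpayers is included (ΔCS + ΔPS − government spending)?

Net change in total surplus = -686/17

Pre-subsidy: 610 - 2.8P = -91 + 4P gives P* = 3505/34, x* = 5463/17.
With the subsidy, sellers receive Ps = Pb + 7 for each unit, where Pb is the price buyers pay.
Supply in terms of Pb becomes xs = -91 + 4(Pb + 7) = -63 + 4Pb. Setting this equal to demand: 610 - 2.8Pb = -63 + 4Pb, so Pb = 3365/34.
Sellers receive Ps = 3365/34 + 7 = 3603/34; x' = 610 − 2.8·(3365/34) = 5659/17.
ΔCS = ½(5463/17 + 5659/17)(3505/34 − 3365/34) = 389270/289; ΔPS = ½(5463/17 + 5659/17)(3603/34 − 3505/34) = 272489/289.
Government spending = 7 × 5659/17 = 39613/17.
Net change = 389270/289 + 272489/289 − 39613/17 = -686/17. The loss equals the DWL triangle ½·7·196/17.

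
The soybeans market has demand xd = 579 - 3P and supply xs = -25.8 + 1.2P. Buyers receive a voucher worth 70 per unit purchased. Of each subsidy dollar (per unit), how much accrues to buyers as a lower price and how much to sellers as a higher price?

Pre-subsidy: 579 - 3P = -25.8 + 1.2P gives P* = 144, x* = 147.
With the rebate, buyers effectively pay Pb = Ps − 70, where Ps is the price sellers receive.
Demand in terms of Ps becomes xd = 579 − 3(Ps − 70) = 789 - 3Ps. Setting this equal to supply: 789 - 3Ps = -25.8 + 1.2Ps, so Ps = 194.
Buyers pay Pb = 194 − 70 = 124; x' = -25.8 + 1.2·194 = 207.
Buyers' price falls by P* − Pb = 144 − 124 = 20; sellers' price rises by Ps − P* = 194 − 144 = 50.

Buyers gain 20 per unit; sellers gain 50 per unit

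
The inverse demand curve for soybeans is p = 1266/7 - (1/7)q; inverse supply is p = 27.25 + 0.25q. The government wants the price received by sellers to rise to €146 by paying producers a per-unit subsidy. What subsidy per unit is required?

Required subsidy s = €33 per unit

At a seller price of 146, quantity supplied is -109 + 4·146 = 475.
Buyers absorb 475 only when they pay pb = 1266/7 − (1/7)·475 = 113.
s = ps − pb = 146 − 113 = 33.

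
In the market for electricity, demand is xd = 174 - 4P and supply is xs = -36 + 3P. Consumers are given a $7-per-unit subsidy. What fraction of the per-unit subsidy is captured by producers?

Pre-subsidy: 174 - 4P = -36 + 3P gives P* = 30, x* = 54.
With the rebate, buyers effectively pay Pb = Ps − 7, where Ps is the price sellers receive.
Demand in terms of Ps becomes xd = 174 − 4(Ps − 7) = 202 - 4Ps. Setting this equal to supply: 202 - 4Ps = -36 + 3Ps, so Ps = 34.
Buyers pay Pb = 34 − 7 = 27; x' = -36 + 3·34 = 66.
Buyers' price falls by P* − Pb = 30 − 27 = 3; sellers' price rises by Ps − P* = 34 − 30 = 4.
So producers capture 4/7 = 4/7 of each unit of subsidy.

Producer share = 4/7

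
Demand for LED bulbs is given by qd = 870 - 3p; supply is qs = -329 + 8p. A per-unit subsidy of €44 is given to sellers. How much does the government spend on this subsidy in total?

Pre-subsidy: 870 - 3p = -329 + 8p gives p* = 109, q* = 543.
With the subsidy, sellers receive ps = pb + 44 for each unit, where pb is the price buyers pay.
Supply in terms of pb becomes qs = -329 + 8(pb + 44) = 23 + 8pb. Setting this equal to demand: 870 - 3pb = 23 + 8pb, so pb = 77.
Sellers receive ps = 77 + 44 = 121; q' = 870 − 3·77 = 639.
Government outlay = subsidy × quantity = 44 × 639 = 28116.

Government cost = €28116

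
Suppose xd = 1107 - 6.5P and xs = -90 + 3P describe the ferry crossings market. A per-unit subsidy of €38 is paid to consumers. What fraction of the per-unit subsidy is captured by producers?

Producer share = 13/19

Pre-subsidy: 1107 - 6.5P = -90 + 3P gives P* = 126, x* = 288.
With the rebate, buyers effectively pay Pb = Ps − 38, where Ps is the price sellers receive.
Demand in terms of Ps becomes xd = 1107 − 6.5(Ps − 38) = 1354 - 6.5Ps. Setting this equal to supply: 1354 - 6.5Ps = -90 + 3Ps, so Ps = 152.
Buyers pay Pb = 152 − 38 = 114; x' = -90 + 3·152 = 366.
Buyers' price falls by P* − Pb = 126 − 114 = 12; sellers' price rises by Ps − P* = 152 − 126 = 26.
So producers capture 26/38 = 13/19 of each unit of subsidy.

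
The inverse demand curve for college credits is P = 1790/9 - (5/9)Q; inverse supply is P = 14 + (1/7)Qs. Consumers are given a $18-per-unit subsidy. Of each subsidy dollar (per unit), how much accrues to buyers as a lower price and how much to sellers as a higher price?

Buyers gain 315/22 per unit; sellers gain 81/22 per unit

Pre-subsidy: 1790/9 - (5/9)Q = 14 + (1/7)Q gives Q* = 2912/11 and P* = 570/11.
With the rebate, buyers effectively pay Pb = Ps − 18, where Ps is the price sellers receive.
On the curves, Pb = 1790/9 - (5/9)Q and Ps = 14 + (1/7)Q; the wedge Ps − Pb = 18 gives 14 + (1/7)Q − (1790/9 - (5/9)Q) = 18, so Q' = 290.5.
Then Pb = 1790/9 − (5/9)·290.5 = 37.5 and Ps = 14 + (1/7)·290.5 = 55.5.
Buyers' price falls by P* − Pb = 570/11 − 37.5 = 315/22; sellers' price rises by Ps − P* = 55.5 − 570/11 = 81/22.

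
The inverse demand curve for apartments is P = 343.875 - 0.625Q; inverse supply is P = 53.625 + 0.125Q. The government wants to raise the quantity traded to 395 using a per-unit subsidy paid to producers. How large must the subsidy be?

Required subsidy s = 6 per unit

At Q = 395, from the demand curve buyers pay Pb = 343.875 − 0.625·395 = 97; from the supply curve sellers need Ps = 53.625 + 0.125·395 = 103.
The subsidy must fill the gap: s = Ps − Pb = 103 − 97 = 6.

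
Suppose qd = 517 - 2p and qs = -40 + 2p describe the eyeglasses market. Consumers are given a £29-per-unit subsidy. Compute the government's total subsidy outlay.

Pre-subsidy: 517 - 2p = -40 + 2p gives p* = 139.25, q* = 238.5.
With the rebate, buyers effectively pay pb = ps − 29, where ps is the price sellers receive.
Demand in terms of ps becomes qd = 517 − 2(ps − 29) = 575 - 2ps. Setting this equal to supply: 575 - 2ps = -40 + 2ps, so ps = 153.75.
Buyers pay pb = 153.75 − 29 = 124.75; q' = -40 + 2·153.75 = 267.5.
Government outlay = subsidy × quantity = 29 × 267.5 = 7757.5.

Government cost = £7757.5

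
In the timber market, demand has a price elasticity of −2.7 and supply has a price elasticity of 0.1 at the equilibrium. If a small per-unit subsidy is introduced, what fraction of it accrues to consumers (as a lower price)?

For a small subsidy around the equilibrium, the benefit split depends on the relative slopes, which at a point are proportional to the elasticities.
Buyer share = εs/(εs + |εd|) = 0.1/(0.1 + 2.7) = 1/28; seller share = |εd|/(εs + |εd|) = 27/28.

Consumer share = 1/28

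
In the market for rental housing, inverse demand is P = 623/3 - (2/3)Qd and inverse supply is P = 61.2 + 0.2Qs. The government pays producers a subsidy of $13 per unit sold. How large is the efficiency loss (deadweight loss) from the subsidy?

Deadweight loss = $97.5

Pre-subsidy: 623/3 - (2/3)Q = 61.2 + 0.2Q gives Q* = 169 and P* = 95.
With the subsidy, sellers receive Ps = Pb + 13 for each unit, where Pb is the price buyers pay.
On the curves, Pb = 623/3 - (2/3)Q and Ps = 61.2 + 0.2Q; the wedge Ps − Pb = 13 gives 61.2 + 0.2Q − (623/3 - (2/3)Q) = 13, so Q' = 184.
Then Pb = 623/3 − (2/3)·184 = 85 and Ps = 61.2 + 0.2·184 = 98.
The subsidy expands output by 184 − 169 = 15 past the efficient level; on those units the gap between marginal cost and willingness to pay runs from 0 up to 13.
DWL = ½ × 13 × 15 = 97.5.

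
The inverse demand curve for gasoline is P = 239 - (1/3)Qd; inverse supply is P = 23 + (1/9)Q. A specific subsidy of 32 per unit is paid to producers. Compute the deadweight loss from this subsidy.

Deadweight loss = 1152

Pre-subsidy: 239 - (1/3)Q = 23 + (1/9)Q gives Q* = 486 and P* = 77.
With the subsidy, sellers receive Ps = Pb + 32 for each unit, where Pb is the price buyers pay.
On the curves, Pb = 239 - (1/3)Q and Ps = 23 + (1/9)Q; the wedge Ps − Pb = 32 gives 23 + (1/9)Q − (239 - (1/3)Q) = 32, so Q' = 558.
Then Pb = 239 − (1/3)·558 = 53 and Ps = 23 + (1/9)·558 = 85.
The subsidy expands output by 558 − 486 = 72 past the efficient level; on those units the gap between marginal cost and willingness to pay runs from 0 up to 32.
DWL = ½ × 32 × 72 = 1152.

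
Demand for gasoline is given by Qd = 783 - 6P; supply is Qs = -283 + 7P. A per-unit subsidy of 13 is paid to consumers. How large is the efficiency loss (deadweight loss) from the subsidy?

Deadweight loss = 273

Pre-subsidy: 783 - 6P = -283 + 7P gives P* = 82, Q* = 291.
With the rebate, buyers effectively pay Pb = Ps − 13, where Ps is the price sellers receive.
Demand in terms of Ps becomes Qd = 783 − 6(Ps − 13) = 861 - 6Ps. Setting this equal to supply: 861 - 6Ps = -283 + 7Ps, so Ps = 88.
Buyers pay Pb = 88 − 13 = 75; Q' = -283 + 7·88 = 333.
The subsidy expands output by 333 − 291 = 42 past the efficient level; on those units the gap between marginal cost and willingness to pay runs from 0 up to 13.
DWL = ½ × 13 × 42 = 273.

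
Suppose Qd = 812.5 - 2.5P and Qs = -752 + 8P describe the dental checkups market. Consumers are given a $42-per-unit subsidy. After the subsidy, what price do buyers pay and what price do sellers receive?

Pre-subsidy: 812.5 - 2.5P = -752 + 8P gives P* = 149, Q* = 440.
With the rebate, buyers effectively pay Pb = Ps − 42, where Ps is the price sellers receive.
Demand in terms of Ps becomes Qd = 812.5 − 2.5(Ps − 42) = 917.5 - 2.5Ps. Setting this equal to supply: 917.5 - 2.5Ps = -752 + 8Ps, so Ps = 159.
Buyers pay Pb = 159 − 42 = 117; Q' = -752 + 8·159 = 520.

Buyers pay $117; sellers receive $159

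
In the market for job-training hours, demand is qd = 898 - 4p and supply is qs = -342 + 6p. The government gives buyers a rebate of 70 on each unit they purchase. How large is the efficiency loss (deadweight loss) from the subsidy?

Deadweight loss = 5880

Pre-subsidy: 898 - 4p = -342 + 6p gives p* = 124, q* = 402.
With the rebate, buyers effectively pay pb = ps − 70, where ps is the price sellers receive.
Demand in terms of ps becomes qd = 898 − 4(ps − 70) = 1178 - 4ps. Setting this equal to supply: 1178 - 4ps = -342 + 6ps, so ps = 152.
Buyers pay pb = 152 − 70 = 82; q' = -342 + 6·152 = 570.
The subsidy expands output by 570 − 402 = 168 past the efficient level; on those units the gap between marginal cost and willingness to pay runs from 0 up to 70.
DWL = ½ × 70 × 168 = 5880.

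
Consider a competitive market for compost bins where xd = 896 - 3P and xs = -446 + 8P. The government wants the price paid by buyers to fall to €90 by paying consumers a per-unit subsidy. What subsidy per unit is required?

At a buyer price of 90, quantity demanded is 896 − 3·90 = 626.
Sellers supply 626 only when they receive Ps with -446 + 8·Ps = 626, i.e. Ps = 134.
s = Ps − Pb = 134 − 90 = 44.

Required subsidy s = €44 per unit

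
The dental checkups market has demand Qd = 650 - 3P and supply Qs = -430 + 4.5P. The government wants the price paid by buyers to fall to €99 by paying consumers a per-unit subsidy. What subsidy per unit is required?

At a buyer price of 99, quantity demanded is 650 − 3·99 = 353.
Sellers supply 353 only when they receive Ps with -430 + 4.5·Ps = 353, i.e. Ps = 174.
s = Ps − Pb = 174 − 99 = 75.

Required subsidy s = €75 per unit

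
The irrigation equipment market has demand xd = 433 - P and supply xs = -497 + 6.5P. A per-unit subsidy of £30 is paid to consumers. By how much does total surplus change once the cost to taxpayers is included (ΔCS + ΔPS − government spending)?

Pre-subsidy: 433 - P = -497 + 6.5P gives P* = 124, x* = 309.
With the rebate, buyers effectively pay Pb = Ps − 30, where Ps is the price sellers receive.
Demand in terms of Ps becomes xd = 433 − 1(Ps − 30) = 463 - Ps. Setting this equal to supply: 463 - Ps = -497 + 6.5Ps, so Ps = 128.
Buyers pay Pb = 128 − 30 = 98; x' = -497 + 6.5·128 = 335.
ΔCS = ½(309 + 335)(124 − 98) = 8372; ΔPS = ½(309 + 335)(128 − 124) = 1288.
Government spending = 30 × 335 = 10050.
Net change = 8372 + 1288 − 10050 = -390. The loss equals the DWL triangle ½·30·26.

Net change in total surplus = -£390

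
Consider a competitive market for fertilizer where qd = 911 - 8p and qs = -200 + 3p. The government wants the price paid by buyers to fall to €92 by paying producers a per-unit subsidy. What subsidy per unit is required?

Required subsidy s = €33 per unit

At a buyer price of 92, quantity demanded is 911 − 8·92 = 175.
Sellers supply 175 only when they receive ps with -200 + 3·ps = 175, i.e. ps = 125.
s = ps − pb = 125 − 92 = 33.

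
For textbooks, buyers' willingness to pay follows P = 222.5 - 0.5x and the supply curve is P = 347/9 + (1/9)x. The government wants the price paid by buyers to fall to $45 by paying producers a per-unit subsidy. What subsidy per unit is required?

Required subsidy s = $33 per unit

At a buyer price of 45, quantity demanded is 445 − 2·45 = 355.
Sellers supply 355 only when they receive Ps = 347/9 + (1/9)·355 = 78.
s = Ps − Pb = 78 − 45 = 33.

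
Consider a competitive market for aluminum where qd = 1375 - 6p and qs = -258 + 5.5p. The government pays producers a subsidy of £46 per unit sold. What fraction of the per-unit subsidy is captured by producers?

Producer share = 12/23

Pre-subsidy: 1375 - 6p = -258 + 5.5p gives p* = 142, q* = 523.
With the subsidy, sellers receive ps = pb + 46 for each unit, where pb is the price buyers pay.
Supply in terms of pb becomes qs = -258 + 5.5(pb + 46) = -5 + 5.5pb. Setting this equal to demand: 1375 - 6pb = -5 + 5.5pb, so pb = 120.
Sellers receive ps = 120 + 46 = 166; q' = 1375 − 6·120 = 655.
Buyers' price falls by p* − pb = 142 − 120 = 22; sellers' price rises by ps − p* = 166 − 142 = 24.
So producers capture 24/46 = 12/23 of each unit of subsidy.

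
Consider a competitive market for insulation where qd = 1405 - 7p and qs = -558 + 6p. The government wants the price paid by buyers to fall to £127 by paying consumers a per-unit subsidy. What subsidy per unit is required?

At a buyer price of 127, quantity demanded is 1405 − 7·127 = 516.
Sellers supply 516 only when they receive ps with -558 + 6·ps = 516, i.e. ps = 179.
s = ps − pb = 179 − 127 = 52.

Required subsidy s = £52 per unit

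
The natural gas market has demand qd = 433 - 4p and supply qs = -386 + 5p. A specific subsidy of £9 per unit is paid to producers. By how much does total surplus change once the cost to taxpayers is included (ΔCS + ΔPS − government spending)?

Net change in total surplus = -£90

Pre-subsidy: 433 - 4p = -386 + 5p gives p* = 91, q* = 69.
With the subsidy, sellers receive ps = pb + 9 for each unit, where pb is the price buyers pay.
Supply in terms of pb becomes qs = -386 + 5(pb + 9) = -341 + 5pb. Setting this equal to demand: 433 - 4pb = -341 + 5pb, so pb = 86.
Sellers receive ps = 86 + 9 = 95; q' = 433 − 4·86 = 89.
ΔCS = ½(69 + 89)(91 − 86) = 395; ΔPS = ½(69 + 89)(95 − 91) = 316.
Government spending = 9 × 89 = 801.
Net change = 395 + 316 − 801 = -90. The loss equals the DWL triangle ½·9·20.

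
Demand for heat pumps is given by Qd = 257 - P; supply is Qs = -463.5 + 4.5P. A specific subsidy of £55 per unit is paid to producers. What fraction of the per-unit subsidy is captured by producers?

Pre-subsidy: 257 - P = -463.5 + 4.5P gives P* = 131, Q* = 126.
With the subsidy, sellers receive Ps = Pb + 55 for each unit, where Pb is the price buyers pay.
Supply in terms of Pb becomes Qs = -463.5 + 4.5(Pb + 55) = -216 + 4.5Pb. Setting this equal to demand: 257 - Pb = -216 + 4.5Pb, so Pb = 86.
Sellers receive Ps = 86 + 55 = 141; Q' = 257 − 1·86 = 171.
Buyers' price falls by P* − Pb = 131 − 86 = 45; sellers' price rises by Ps − P* = 141 − 131 = 10.
So producers capture 10/55 = 2/11 of each unit of subsidy.

Producer share = 2/11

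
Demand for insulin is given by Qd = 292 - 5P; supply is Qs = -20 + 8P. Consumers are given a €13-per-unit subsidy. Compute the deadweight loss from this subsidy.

Pre-subsidy: 292 - 5P = -20 + 8P gives P* = 24, Q* = 172.
With the rebate, buyers effectively pay Pb = Ps − 13, where Ps is the price sellers receive.
Demand in terms of Ps becomes Qd = 292 − 5(Ps − 13) = 357 - 5Ps. Setting this equal to supply: 357 - 5Ps = -20 + 8Ps, so Ps = 29.
Buyers pay Pb = 29 − 13 = 16; Q' = -20 + 8·29 = 212.
The subsidy expands output by 212 − 172 = 40 past the efficient level; on those units the gap between marginal cost and willingness to pay runs from 0 up to 13.
DWL = ½ × 13 × 40 = 260.

Deadweight loss = €260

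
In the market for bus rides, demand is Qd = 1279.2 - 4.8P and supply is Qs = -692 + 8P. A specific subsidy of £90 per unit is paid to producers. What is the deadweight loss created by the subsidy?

Deadweight loss = £12150

Pre-subsidy: 1279.2 - 4.8P = -692 + 8P gives P* = 154, Q* = 540.
With the subsidy, sellers receive Ps = Pb + 90 for each unit, where Pb is the price buyers pay.
Supply in terms of Pb becomes Qs = -692 + 8(Pb + 90) = 28 + 8Pb. Setting this equal to demand: 1279.2 - 4.8Pb = 28 + 8Pb, so Pb = 97.75.
Sellers receive Ps = 97.75 + 90 = 187.75; Q' = 1279.2 − 4.8·97.75 = 810.
The subsidy expands output by 810 − 540 = 270 past the efficient level; on those units the gap between marginal cost and willingness to pay runs from 0 up to 90.
DWL = ½ × 90 × 270 = 12150.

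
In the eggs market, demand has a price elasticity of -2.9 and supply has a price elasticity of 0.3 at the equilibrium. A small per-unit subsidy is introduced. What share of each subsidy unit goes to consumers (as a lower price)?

Consumer share = 0.09375

For a small subsidy around the equilibrium, the benefit split depends on the relative slopes, which at a point are proportional to the elasticities.
Buyer share = εs/(εs + |εd|) = 0.3/(0.3 + 2.9) = 0.09375; seller share = |εd|/(εs + |εd|) = 0.90625.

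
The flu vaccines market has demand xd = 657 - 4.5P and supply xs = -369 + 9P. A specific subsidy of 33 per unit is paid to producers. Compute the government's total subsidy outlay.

Pre-subsidy: 657 - 4.5P = -369 + 9P gives P* = 76, x* = 315.
With the subsidy, sellers receive Ps = Pb + 33 for each unit, where Pb is the price buyers pay.
Supply in terms of Pb becomes xs = -369 + 9(Pb + 33) = -72 + 9Pb. Setting this equal to demand: 657 - 4.5Pb = -72 + 9Pb, so Pb = 54.
Sellers receive Ps = 54 + 33 = 87; x' = 657 − 4.5·54 = 414.
Government outlay = subsidy × quantity = 33 × 414 = 13662.

Government cost = 13662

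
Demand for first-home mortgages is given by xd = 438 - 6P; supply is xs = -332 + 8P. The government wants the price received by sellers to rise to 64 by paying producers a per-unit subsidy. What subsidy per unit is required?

Required subsidy s = 21 per unit

At a seller price of 64, quantity supplied is -332 + 8·64 = 180.
Buyers absorb 180 only when they pay Pb with 438 − 6·Pb = 180, i.e. Pb = 43.
s = Ps − Pb = 64 − 43 = 21.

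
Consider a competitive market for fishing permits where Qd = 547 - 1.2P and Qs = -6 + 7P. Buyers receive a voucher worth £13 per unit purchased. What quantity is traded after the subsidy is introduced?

Pre-subsidy: 547 - 1.2P = -6 + 7P gives P* = 2765/41, Q* = 19109/41.
With the rebate, buyers effectively pay Pb = Ps − 13, where Ps is the price sellers receive.
Demand in terms of Ps becomes Qd = 547 − 1.2(Ps − 13) = 562.6 - 1.2Ps. Setting this equal to supply: 562.6 - 1.2Ps = -6 + 7Ps, so Ps = 2843/41.
Buyers pay Pb = 2843/41 − 13 = 2310/41; Q' = -6 + 7·(2843/41) = 19655/41.

Q' = 19655/41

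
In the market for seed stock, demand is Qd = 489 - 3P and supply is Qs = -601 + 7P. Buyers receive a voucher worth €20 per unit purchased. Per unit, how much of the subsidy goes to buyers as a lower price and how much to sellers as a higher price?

Pre-subsidy: 489 - 3P = -601 + 7P gives P* = 109, Q* = 162.
With the rebate, buyers effectively pay Pb = Ps − 20, where Ps is the price sellers receive.
Demand in terms of Ps becomes Qd = 489 − 3(Ps − 20) = 549 - 3Ps. Setting this equal to supply: 549 - 3Ps = -601 + 7Ps, so Ps = 115.
Buyers pay Pb = 115 − 20 = 95; Q' = -601 + 7·115 = 204.
Buyers' price falls by P* − Pb = 109 − 95 = 14; sellers' price rises by Ps − P* = 115 − 109 = 6.

Buyers gain €14 per unit; sellers gain €6 per unit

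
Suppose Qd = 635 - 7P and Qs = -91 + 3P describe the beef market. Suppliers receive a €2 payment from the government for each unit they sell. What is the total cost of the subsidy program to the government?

Government cost = €262

Pre-subsidy: 635 - 7P = -91 + 3P gives P* = 72.6, Q* = 126.8.
With the subsidy, sellers receive Ps = Pb + 2 for each unit, where Pb is the price buyers pay.
Supply in terms of Pb becomes Qs = -91 + 3(Pb + 2) = -85 + 3Pb. Setting this equal to demand: 635 - 7Pb = -85 + 3Pb, so Pb = 72.
Sellers receive Ps = 72 + 2 = 74; Q' = 635 − 7·72 = 131.
Government outlay = subsidy × quantity = 2 × 131 = 262.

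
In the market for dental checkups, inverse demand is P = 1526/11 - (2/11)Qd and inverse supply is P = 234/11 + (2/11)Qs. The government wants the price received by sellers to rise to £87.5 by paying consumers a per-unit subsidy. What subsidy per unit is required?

Required subsidy s = £15 per unit

At a seller price of 87.5, quantity supplied is -117 + 5.5·87.5 = 364.25.
Buyers absorb 364.25 only when they pay Pb = 1526/11 − (2/11)·364.25 = 72.5.
s = Ps − Pb = 87.5 − 72.5 = 15.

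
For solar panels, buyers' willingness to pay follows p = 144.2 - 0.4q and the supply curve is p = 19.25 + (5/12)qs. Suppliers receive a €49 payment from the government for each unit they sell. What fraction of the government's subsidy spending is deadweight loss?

DWL / government spending = 10/71

Pre-subsidy: 144.2 - 0.4q = 19.25 + (5/12)q gives q* = 153 and p* = 83.
With the subsidy, sellers receive ps = pb + 49 for each unit, where pb is the price buyers pay.
On the curves, pb = 144.2 - 0.4q and ps = 19.25 + (5/12)q; the wedge ps − pb = 49 gives 19.25 + (5/12)q − (144.2 - 0.4q) = 49, so q' = 213.
Then pb = 144.2 − 0.4·213 = 59 and ps = 19.25 + (5/12)·213 = 108.
ΔCS = ½(153 + 213)(83 − 59) = 4392; ΔPS = ½(153 + 213)(108 − 83) = 4575.
Government spending = 49 × 213 = 10437.
DWL = ½ × 49 × (213 − 153) = 1470; fraction = 1470 / 10437 = 10/71.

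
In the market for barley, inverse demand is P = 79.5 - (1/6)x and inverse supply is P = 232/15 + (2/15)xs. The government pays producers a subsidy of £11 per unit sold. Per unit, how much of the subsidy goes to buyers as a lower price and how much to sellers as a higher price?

Buyers gain 55/9 per unit; sellers gain 44/9 per unit

Pre-subsidy: 79.5 - (1/6)x = 232/15 + (2/15)x gives x* = 1921/9 and P* = 1186/27.
With the subsidy, sellers receive Ps = Pb + 11 for each unit, where Pb is the price buyers pay.
On the curves, Pb = 79.5 - (1/6)x and Ps = 232/15 + (2/15)x; the wedge Ps − Pb = 11 gives 232/15 + (2/15)x − (79.5 - (1/6)x) = 11, so x' = 2251/9.
Then Pb = 79.5 − (1/6)·(2251/9) = 1021/27 and Ps = 232/15 + (2/15)·(2251/9) = 1318/27.
Buyers' price falls by P* − Pb = 1186/27 − 1021/27 = 55/9; sellers' price rises by Ps − P* = 1318/27 − 1186/27 = 44/9.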